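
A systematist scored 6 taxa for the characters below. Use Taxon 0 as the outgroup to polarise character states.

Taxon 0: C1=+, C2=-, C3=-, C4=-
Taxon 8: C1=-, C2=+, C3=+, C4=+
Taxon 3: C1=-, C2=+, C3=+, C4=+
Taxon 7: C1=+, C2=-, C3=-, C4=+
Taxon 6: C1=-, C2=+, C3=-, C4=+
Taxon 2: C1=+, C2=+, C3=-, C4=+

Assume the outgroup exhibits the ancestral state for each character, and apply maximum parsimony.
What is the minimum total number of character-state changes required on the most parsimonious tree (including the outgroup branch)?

4

Character polarity is set by the outgroup: the derived state is whichever differs from the outgroup's state, so for C1 the derived state is '-', and for the remaining characters it is '+'.
C1 (derived state '-') is shared by Taxon 3, Taxon 6, and Taxon 8 — a synapomorphy uniting that clade.
Only Taxon 2, Taxon 3, Taxon 6, and Taxon 8 show the derived state '+' for C2, supporting them as a clade.
C3: derived state '+' in Taxon 3 and Taxon 8 only — synapomorphy for {Taxon 3, Taxon 8}.
C4 (derived state '+') is shared by all ingroup taxa — unites the whole ingroup.
Most parsimonious ingroup topology: ((((Taxon 8,Taxon 3),Taxon 6),Taxon 2),Taxon 7).
Changes per character on this tree: C1: 1; C2: 1; C3: 1; C4: 1.
Total = 4.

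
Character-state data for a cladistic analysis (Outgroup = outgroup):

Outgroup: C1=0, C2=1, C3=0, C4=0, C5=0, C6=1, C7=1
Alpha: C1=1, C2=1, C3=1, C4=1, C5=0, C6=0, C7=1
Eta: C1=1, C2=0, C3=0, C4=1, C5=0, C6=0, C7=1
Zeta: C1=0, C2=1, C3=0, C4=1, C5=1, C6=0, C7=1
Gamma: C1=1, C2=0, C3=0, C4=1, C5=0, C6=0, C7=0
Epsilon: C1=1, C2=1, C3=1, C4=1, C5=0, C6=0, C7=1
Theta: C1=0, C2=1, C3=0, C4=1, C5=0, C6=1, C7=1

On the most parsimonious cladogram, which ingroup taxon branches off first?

Character polarity is set by the outgroup: the derived state is whichever differs from the outgroup's state, so for C2, C6, C7 the derived state is '0', and for the remaining characters it is '1'.
C1: derived state '1' in Alpha, Epsilon, Eta, and Gamma only — synapomorphy for {Alpha, Epsilon, Eta, Gamma}.
Only Eta and Gamma show the derived state '0' for C2, supporting them as a clade.
C3 (derived state '1') is shared by Alpha and Epsilon — a synapomorphy uniting that clade.
C4 (derived state '1') is shared by all ingroup taxa — unites the whole ingroup.
C5 (derived state '1') is unique to Zeta (autapomorphy; uninformative for grouping).
Only Alpha, Epsilon, Eta, Gamma, and Zeta show the derived state '0' for C6, supporting them as a clade.
C7: derived state '0' in Gamma only — an autapomorphy, so it tells us nothing about relationships among taxa.
Most parsimonious ingroup topology: ((((Alpha,Epsilon),(Eta,Gamma)),Zeta),Theta).
Theta is sister to the clade containing all other ingroup taxa, so it is the earliest-diverging (most basal) ingroup lineage.

Theta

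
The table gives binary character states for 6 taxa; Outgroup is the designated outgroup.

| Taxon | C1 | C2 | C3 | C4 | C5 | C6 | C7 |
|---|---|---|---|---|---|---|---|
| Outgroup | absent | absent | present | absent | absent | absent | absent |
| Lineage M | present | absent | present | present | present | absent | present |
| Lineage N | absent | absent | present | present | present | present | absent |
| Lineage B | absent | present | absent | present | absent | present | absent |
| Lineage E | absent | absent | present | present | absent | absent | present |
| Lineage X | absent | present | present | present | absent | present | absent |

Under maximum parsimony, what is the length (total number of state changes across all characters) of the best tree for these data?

8

Character polarity is set by the outgroup: the derived state is whichever differs from the outgroup's state, so for C3 the derived state is 'absent', and for the remaining characters it is 'present'.
C1: derived state 'present' in Lineage M only — an autapomorphy, so it tells us nothing about relationships among taxa.
C2: derived state 'present' in Lineage B and Lineage X only — synapomorphy for {Lineage B, Lineage X}.
C3 (derived state 'absent') is unique to Lineage B (autapomorphy; uninformative for grouping).
C4 (derived state 'present') is shared by all ingroup taxa — unites the whole ingroup.
C5 groups Lineage M and Lineage N, which is incompatible with the clades supported by the remaining characters; treating it as convergent (homoplasy) costs fewer steps than any alternative tree.
C6: derived state 'present' in Lineage B, Lineage N, and Lineage X only — synapomorphy for {Lineage B, Lineage N, Lineage X}.
Only Lineage E and Lineage M show the derived state 'present' for C7, supporting them as a clade.
Most parsimonious ingroup topology: ((Lineage M,Lineage E),(Lineage N,(Lineage B,Lineage X))).
Changes per character on this tree: C1: 1; C2: 1; C3: 1; C4: 1; C5: 2; C6: 1; C7: 1.
Total = 8.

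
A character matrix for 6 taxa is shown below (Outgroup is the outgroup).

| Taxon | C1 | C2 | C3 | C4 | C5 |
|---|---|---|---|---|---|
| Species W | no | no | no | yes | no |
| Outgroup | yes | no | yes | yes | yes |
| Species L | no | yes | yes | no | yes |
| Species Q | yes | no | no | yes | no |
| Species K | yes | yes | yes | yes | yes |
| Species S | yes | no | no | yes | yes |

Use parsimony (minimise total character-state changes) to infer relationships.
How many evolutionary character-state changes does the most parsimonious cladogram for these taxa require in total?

6

Character polarity is set by the outgroup: the derived state is whichever differs from the outgroup's state, so for C1, C3, C4, C5 the derived state is 'no', and for the remaining characters it is 'yes'.
C1 (state 'no') occurs in Species L and Species W but conflicts with the nesting implied by the other characters — most parsimoniously interpreted as homoplasy.
Only Species K and Species L show the derived state 'yes' for C2, supporting them as a clade.
C3 (derived state 'no') is shared by Species Q, Species S, and Species W — a synapomorphy uniting that clade.
C4 (derived state 'no') is unique to Species L (autapomorphy; uninformative for grouping).
C5: derived state 'no' in Species Q and Species W only — synapomorphy for {Species Q, Species W}.
Most parsimonious ingroup topology: ((Species L,Species K),((Species Q,Species W),Species S)).
Changes per character on this tree: C1: 2; C2: 1; C3: 1; C4: 1; C5: 1.
Total = 6.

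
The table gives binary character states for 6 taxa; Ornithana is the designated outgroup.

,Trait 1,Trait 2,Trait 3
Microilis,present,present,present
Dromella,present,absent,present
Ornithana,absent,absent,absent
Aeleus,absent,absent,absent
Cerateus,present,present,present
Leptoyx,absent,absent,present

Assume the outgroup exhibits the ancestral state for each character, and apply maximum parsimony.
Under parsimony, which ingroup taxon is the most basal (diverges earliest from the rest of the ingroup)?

The outgroup has state 'absent' for every character, so 'present' is the derived state throughout.
Only Cerateus, Dromella, and Microilis show the derived state 'present' for Trait 1, supporting them as a clade.
Trait 2 (derived state 'present') is shared by Cerateus and Microilis — a synapomorphy uniting that clade.
Only Cerateus, Dromella, Leptoyx, and Microilis show the derived state 'present' for Trait 3, supporting them as a clade.
Most parsimonious ingroup topology: (((Dromella,(Cerateus,Microilis)),Leptoyx),Aeleus).
Aeleus is sister to the clade containing all other ingroup taxa, so it is the earliest-diverging (most basal) ingroup lineage.

Aeleus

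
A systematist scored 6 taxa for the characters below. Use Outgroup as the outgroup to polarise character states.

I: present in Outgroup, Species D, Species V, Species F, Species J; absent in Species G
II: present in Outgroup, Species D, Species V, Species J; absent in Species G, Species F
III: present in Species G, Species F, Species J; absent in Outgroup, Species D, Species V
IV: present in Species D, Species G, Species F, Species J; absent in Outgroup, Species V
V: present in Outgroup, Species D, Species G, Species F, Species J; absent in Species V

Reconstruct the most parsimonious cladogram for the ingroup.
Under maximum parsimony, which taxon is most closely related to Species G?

Species F

Character polarity is set by the outgroup: the derived state is whichever differs from the outgroup's state, so for I, II, V the derived state is 'absent', and for the remaining characters it is 'present'.
I (derived state 'absent') is unique to Species G (autapomorphy; uninformative for grouping).
Only Species F and Species G show the derived state 'absent' for II, supporting them as a clade.
Only Species F, Species G, and Species J show the derived state 'present' for III, supporting them as a clade.
IV (derived state 'present') is shared by Species D, Species F, Species G, and Species J — a synapomorphy uniting that clade.
V: derived state 'absent' in Species V only — an autapomorphy, so it tells us nothing about relationships among taxa.
Most parsimonious ingroup topology: ((Species D,((Species G,Species F),Species J)),Species V).
Species G and Species F form a cherry on this tree, so they are sister taxa.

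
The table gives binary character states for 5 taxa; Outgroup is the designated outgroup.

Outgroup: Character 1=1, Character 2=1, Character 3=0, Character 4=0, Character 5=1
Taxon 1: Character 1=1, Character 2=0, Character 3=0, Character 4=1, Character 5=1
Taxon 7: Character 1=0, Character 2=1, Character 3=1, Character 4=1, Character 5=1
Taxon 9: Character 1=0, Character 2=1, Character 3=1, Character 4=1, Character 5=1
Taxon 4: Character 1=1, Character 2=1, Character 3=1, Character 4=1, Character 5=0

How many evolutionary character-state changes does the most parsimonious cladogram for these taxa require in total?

Character polarity is set by the outgroup: the derived state is whichever differs from the outgroup's state, so for Character 1, Character 2, Character 5 the derived state is '0', and for the remaining characters it is '1'.
Character 1: derived state '0' in Taxon 7 and Taxon 9 only — synapomorphy for {Taxon 7, Taxon 9}.
Character 2: derived state '0' in Taxon 1 only — an autapomorphy, so it tells us nothing about relationships among taxa.
Character 3: derived state '1' in Taxon 4, Taxon 7, and Taxon 9 only — synapomorphy for {Taxon 4, Taxon 7, Taxon 9}.
All ingroup taxa share the derived state '1' for Character 4; it defines the ingroup but does not resolve relationships within it.
Character 5 (derived state '0') is unique to Taxon 4 (autapomorphy; uninformative for grouping).
Most parsimonious ingroup topology: (Taxon 1,((Taxon 7,Taxon 9),Taxon 4)).
Changes per character on this tree: Character 1: 1; Character 2: 1; Character 3: 1; Character 4: 1; Character 5: 1.
Total = 5.

5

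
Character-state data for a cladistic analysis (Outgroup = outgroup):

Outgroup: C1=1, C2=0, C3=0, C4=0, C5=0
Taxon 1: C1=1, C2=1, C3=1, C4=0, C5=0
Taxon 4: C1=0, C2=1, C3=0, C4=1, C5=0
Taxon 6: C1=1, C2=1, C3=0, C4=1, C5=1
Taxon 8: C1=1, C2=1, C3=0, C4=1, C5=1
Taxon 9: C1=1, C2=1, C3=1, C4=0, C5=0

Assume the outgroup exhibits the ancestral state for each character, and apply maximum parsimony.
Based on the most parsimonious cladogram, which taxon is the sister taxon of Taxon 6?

Character polarity is set by the outgroup: the derived state is whichever differs from the outgroup's state, so for C1 the derived state is '0', and for the remaining characters it is '1'.
C1 (derived state '0') is unique to Taxon 4 (autapomorphy; uninformative for grouping).
All ingroup taxa share the derived state '1' for C2; it defines the ingroup but does not resolve relationships within it.
Only Taxon 1 and Taxon 9 show the derived state '1' for C3, supporting them as a clade.
C4: derived state '1' in Taxon 4, Taxon 6, and Taxon 8 only — synapomorphy for {Taxon 4, Taxon 6, Taxon 8}.
Only Taxon 6 and Taxon 8 show the derived state '1' for C5, supporting them as a clade.
Most parsimonious ingroup topology: ((Taxon 1,Taxon 9),(Taxon 4,(Taxon 6,Taxon 8))).
Taxon 6 and Taxon 8 form a cherry on this tree, so they are sister taxa.

Taxon 8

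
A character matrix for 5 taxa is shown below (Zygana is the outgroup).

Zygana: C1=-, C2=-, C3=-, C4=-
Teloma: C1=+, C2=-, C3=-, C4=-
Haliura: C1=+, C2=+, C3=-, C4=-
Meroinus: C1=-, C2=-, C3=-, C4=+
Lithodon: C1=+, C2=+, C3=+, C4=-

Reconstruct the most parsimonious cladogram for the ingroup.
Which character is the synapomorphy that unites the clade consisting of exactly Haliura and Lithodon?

The outgroup has state '-' for every character, so '+' is the derived state throughout.
C1: derived state '+' in Haliura, Lithodon, and Teloma only — synapomorphy for {Haliura, Lithodon, Teloma}.
Only Haliura and Lithodon show the derived state '+' for C2, supporting them as a clade.
C3 (derived state '+') is unique to Lithodon (autapomorphy; uninformative for grouping).
C4 (derived state '+') is unique to Meroinus (autapomorphy; uninformative for grouping).
Most parsimonious ingroup topology: ((Teloma,(Haliura,Lithodon)),Meroinus).
The clade {Haliura, Lithodon} is supported by C2: its derived state '+' occurs in exactly those taxa and in no other taxon (including the outgroup).

C2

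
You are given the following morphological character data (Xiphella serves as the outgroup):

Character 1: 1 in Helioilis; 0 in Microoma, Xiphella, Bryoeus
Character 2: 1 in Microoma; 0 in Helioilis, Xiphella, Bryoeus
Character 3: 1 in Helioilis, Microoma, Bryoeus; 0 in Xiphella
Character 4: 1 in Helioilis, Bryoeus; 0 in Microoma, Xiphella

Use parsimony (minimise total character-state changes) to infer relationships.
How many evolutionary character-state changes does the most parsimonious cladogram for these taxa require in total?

The outgroup has state '0' for every character, so '1' is the derived state throughout.
Character 1: derived state '1' in Helioilis only — an autapomorphy, so it tells us nothing about relationships among taxa.
Character 2: derived state '1' in Microoma only — an autapomorphy, so it tells us nothing about relationships among taxa.
All ingroup taxa share the derived state '1' for Character 3; it defines the ingroup but does not resolve relationships within it.
Character 4: derived state '1' in Bryoeus and Helioilis only — synapomorphy for {Bryoeus, Helioilis}.
Most parsimonious ingroup topology: ((Helioilis,Bryoeus),Microoma).
Changes per character on this tree: Character 1: 1; Character 2: 1; Character 3: 1; Character 4: 1.
Total = 4.

4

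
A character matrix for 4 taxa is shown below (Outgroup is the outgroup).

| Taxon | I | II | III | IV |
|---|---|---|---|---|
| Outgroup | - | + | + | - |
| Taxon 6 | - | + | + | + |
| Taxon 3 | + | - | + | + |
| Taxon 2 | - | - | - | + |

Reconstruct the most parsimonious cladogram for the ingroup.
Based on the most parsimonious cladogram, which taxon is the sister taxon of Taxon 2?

Character polarity is set by the outgroup: the derived state is whichever differs from the outgroup's state, so for II, III the derived state is '-', and for the remaining characters it is '+'.
I: derived state '+' in Taxon 3 only — an autapomorphy, so it tells us nothing about relationships among taxa.
II: derived state '-' in Taxon 2 and Taxon 3 only — synapomorphy for {Taxon 2, Taxon 3}.
III: derived state '-' in Taxon 2 only — an autapomorphy, so it tells us nothing about relationships among taxa.
IV (derived state '+') is shared by all ingroup taxa — unites the whole ingroup.
Most parsimonious ingroup topology: (Taxon 6,(Taxon 3,Taxon 2)).
Taxon 2 and Taxon 3 form a cherry on this tree, so they are sister taxa.

Taxon 3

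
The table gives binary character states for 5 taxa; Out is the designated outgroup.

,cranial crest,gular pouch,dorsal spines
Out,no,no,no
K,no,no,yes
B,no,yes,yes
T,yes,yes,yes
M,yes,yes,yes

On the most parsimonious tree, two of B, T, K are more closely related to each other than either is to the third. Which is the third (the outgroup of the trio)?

K

The outgroup has state 'no' for every character, so 'yes' is the derived state throughout.
Only M and T show the derived state 'yes' for cranial crest, supporting them as a clade.
gular pouch: derived state 'yes' in B, M, and T only — synapomorphy for {B, M, T}.
All ingroup taxa share the derived state 'yes' for dorsal spines; it defines the ingroup but does not resolve relationships within it.
Most parsimonious ingroup topology: (K,(B,(T,M))).
B and T share a more recent common ancestor with each other than either does with K, so K is the least closely related of the three.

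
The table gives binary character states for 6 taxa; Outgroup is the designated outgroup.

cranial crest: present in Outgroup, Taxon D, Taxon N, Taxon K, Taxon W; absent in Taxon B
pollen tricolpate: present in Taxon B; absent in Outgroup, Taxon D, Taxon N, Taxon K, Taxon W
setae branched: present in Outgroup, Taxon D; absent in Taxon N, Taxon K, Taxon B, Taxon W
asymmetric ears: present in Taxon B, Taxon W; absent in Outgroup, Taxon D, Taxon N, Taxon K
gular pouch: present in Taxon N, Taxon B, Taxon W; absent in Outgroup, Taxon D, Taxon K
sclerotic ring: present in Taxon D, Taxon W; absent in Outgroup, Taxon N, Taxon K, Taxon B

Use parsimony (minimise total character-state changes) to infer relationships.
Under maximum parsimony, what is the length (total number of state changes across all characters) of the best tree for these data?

Character polarity is set by the outgroup: the derived state is whichever differs from the outgroup's state, so for cranial crest, setae branched the derived state is 'absent', and for the remaining characters it is 'present'.
cranial crest (derived state 'absent') is unique to Taxon B (autapomorphy; uninformative for grouping).
pollen tricolpate (derived state 'present') is unique to Taxon B (autapomorphy; uninformative for grouping).
setae branched: derived state 'absent' in Taxon B, Taxon K, Taxon N, and Taxon W only — synapomorphy for {Taxon B, Taxon K, Taxon N, Taxon W}.
asymmetric ears (derived state 'present') is shared by Taxon B and Taxon W — a synapomorphy uniting that clade.
gular pouch (derived state 'present') is shared by Taxon B, Taxon N, and Taxon W — a synapomorphy uniting that clade.
sclerotic ring (state 'present') occurs in Taxon D and Taxon W but conflicts with the nesting implied by the other characters — most parsimoniously interpreted as homoplasy.
Most parsimonious ingroup topology: (Taxon D,((Taxon N,(Taxon B,Taxon W)),Taxon K)).
Changes per character on this tree: cranial crest: 1; pollen tricolpate: 1; setae branched: 1; asymmetric ears: 1; gular pouch: 1; sclerotic ring: 2.
Total = 7.

7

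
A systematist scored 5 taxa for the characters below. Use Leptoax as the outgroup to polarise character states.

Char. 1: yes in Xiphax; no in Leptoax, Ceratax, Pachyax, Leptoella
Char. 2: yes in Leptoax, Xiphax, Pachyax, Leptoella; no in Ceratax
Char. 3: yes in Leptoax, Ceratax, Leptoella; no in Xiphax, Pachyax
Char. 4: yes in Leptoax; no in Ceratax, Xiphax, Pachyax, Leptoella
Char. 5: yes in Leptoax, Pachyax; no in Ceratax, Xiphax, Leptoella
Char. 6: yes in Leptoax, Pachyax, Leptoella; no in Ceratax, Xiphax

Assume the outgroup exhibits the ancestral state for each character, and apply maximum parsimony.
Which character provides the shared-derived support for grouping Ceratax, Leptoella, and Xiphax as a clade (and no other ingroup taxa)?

Character polarity is set by the outgroup: the derived state is whichever differs from the outgroup's state, so for Char. 2, Char. 3, Char. 4, Char. 5, Char. 6 the derived state is 'no', and for the remaining characters it is 'yes'.
Char. 1 (derived state 'yes') is unique to Xiphax (autapomorphy; uninformative for grouping).
Char. 2: derived state 'no' in Ceratax only — an autapomorphy, so it tells us nothing about relationships among taxa.
Char. 3 (state 'no') occurs in Pachyax and Xiphax but conflicts with the nesting implied by the other characters — most parsimoniously interpreted as homoplasy.
Char. 4 (derived state 'no') is shared by all ingroup taxa — unites the whole ingroup.
Char. 5: derived state 'no' in Ceratax, Leptoella, and Xiphax only — synapomorphy for {Ceratax, Leptoella, Xiphax}.
Char. 6 (derived state 'no') is shared by Ceratax and Xiphax — a synapomorphy uniting that clade.
Most parsimonious ingroup topology: (((Ceratax,Xiphax),Leptoella),Pachyax).
The clade {Ceratax, Leptoella, Xiphax} is supported by Char. 5: its derived state 'no' occurs in exactly those taxa and in no other taxon (including the outgroup).

Char. 5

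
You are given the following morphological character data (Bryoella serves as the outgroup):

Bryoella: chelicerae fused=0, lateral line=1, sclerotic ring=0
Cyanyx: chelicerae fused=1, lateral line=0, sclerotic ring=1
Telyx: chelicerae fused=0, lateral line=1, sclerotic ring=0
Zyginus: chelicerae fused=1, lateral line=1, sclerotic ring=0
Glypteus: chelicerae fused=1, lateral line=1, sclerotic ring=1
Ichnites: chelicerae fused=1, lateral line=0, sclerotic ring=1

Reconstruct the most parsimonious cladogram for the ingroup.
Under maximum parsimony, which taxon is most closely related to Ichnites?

Cyanyx

Character polarity is set by the outgroup: the derived state is whichever differs from the outgroup's state, so for lateral line the derived state is '0', and for the remaining characters it is '1'.
Only Cyanyx, Glypteus, Ichnites, and Zyginus show the derived state '1' for chelicerae fused, supporting them as a clade.
lateral line (derived state '0') is shared by Cyanyx and Ichnites — a synapomorphy uniting that clade.
sclerotic ring: derived state '1' in Cyanyx, Glypteus, and Ichnites only — synapomorphy for {Cyanyx, Glypteus, Ichnites}.
Most parsimonious ingroup topology: (((Glypteus,(Ichnites,Cyanyx)),Zyginus),Telyx).
Ichnites and Cyanyx form a cherry on this tree, so they are sister taxa.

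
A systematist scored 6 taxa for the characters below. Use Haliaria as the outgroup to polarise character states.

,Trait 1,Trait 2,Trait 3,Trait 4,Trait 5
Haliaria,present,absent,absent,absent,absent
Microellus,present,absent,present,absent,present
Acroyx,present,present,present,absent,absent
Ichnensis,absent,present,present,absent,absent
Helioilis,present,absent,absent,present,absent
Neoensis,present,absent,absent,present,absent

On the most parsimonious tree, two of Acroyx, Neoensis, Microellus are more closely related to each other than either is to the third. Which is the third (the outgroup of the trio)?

Neoensis

Character polarity is set by the outgroup: the derived state is whichever differs from the outgroup's state, so for Trait 1 the derived state is 'absent', and for the remaining characters it is 'present'.
Trait 1 (derived state 'absent') is unique to Ichnensis (autapomorphy; uninformative for grouping).
Trait 2: derived state 'present' in Acroyx and Ichnensis only — synapomorphy for {Acroyx, Ichnensis}.
Trait 3 (derived state 'present') is shared by Acroyx, Ichnensis, and Microellus — a synapomorphy uniting that clade.
Only Helioilis and Neoensis show the derived state 'present' for Trait 4, supporting them as a clade.
Trait 5: derived state 'present' in Microellus only — an autapomorphy, so it tells us nothing about relationships among taxa.
Most parsimonious ingroup topology: ((Microellus,(Acroyx,Ichnensis)),(Helioilis,Neoensis)).
Acroyx and Microellus share a more recent common ancestor with each other than either does with Neoensis, so Neoensis is the least closely related of the three.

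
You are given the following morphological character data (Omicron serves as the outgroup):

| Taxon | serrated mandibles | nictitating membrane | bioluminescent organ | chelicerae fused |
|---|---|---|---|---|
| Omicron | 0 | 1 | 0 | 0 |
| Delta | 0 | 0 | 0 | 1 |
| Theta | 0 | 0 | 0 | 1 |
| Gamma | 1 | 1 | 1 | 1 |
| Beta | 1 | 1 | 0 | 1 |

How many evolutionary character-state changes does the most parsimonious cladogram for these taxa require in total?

Character polarity is set by the outgroup: the derived state is whichever differs from the outgroup's state, so for nictitating membrane the derived state is '0', and for the remaining characters it is '1'.
serrated mandibles (derived state '1') is shared by Beta and Gamma — a synapomorphy uniting that clade.
Only Delta and Theta show the derived state '0' for nictitating membrane, supporting them as a clade.
bioluminescent organ: derived state '1' in Gamma only — an autapomorphy, so it tells us nothing about relationships among taxa.
All ingroup taxa share the derived state '1' for chelicerae fused; it defines the ingroup but does not resolve relationships within it.
Most parsimonious ingroup topology: ((Delta,Theta),(Gamma,Beta)).
Changes per character on this tree: serrated mandibles: 1; nictitating membrane: 1; bioluminescent organ: 1; chelicerae fused: 1.
Total = 4.

4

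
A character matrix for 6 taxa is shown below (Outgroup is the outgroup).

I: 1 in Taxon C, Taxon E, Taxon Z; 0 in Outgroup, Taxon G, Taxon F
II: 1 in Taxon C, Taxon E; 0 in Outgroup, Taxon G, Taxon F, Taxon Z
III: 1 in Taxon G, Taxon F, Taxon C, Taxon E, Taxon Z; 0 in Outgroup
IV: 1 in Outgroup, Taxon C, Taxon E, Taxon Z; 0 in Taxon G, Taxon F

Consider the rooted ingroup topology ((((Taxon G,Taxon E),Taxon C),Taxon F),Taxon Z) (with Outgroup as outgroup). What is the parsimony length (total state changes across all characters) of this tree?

Map each character onto ((((Taxon G,Taxon E),Taxon C),Taxon F),Taxon Z) (rooted by Outgroup) and count the minimum state changes it requires (Fitch parsimony):
I: 3; II: 2; III: 1; IV: 2.
Total tree length = 8.

8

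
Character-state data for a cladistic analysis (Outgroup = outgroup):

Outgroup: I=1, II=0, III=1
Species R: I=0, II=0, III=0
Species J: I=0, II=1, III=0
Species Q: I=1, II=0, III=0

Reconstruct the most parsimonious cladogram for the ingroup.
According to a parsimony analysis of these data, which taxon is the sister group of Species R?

Species J

Character polarity is set by the outgroup: the derived state is whichever differs from the outgroup's state, so for I, III the derived state is '0', and for the remaining characters it is '1'.
I: derived state '0' in Species J and Species R only — synapomorphy for {Species J, Species R}.
II: derived state '1' in Species J only — an autapomorphy, so it tells us nothing about relationships among taxa.
All ingroup taxa share the derived state '0' for III; it defines the ingroup but does not resolve relationships within it.
Most parsimonious ingroup topology: ((Species R,Species J),Species Q).
Species R and Species J form a cherry on this tree, so they are sister taxa.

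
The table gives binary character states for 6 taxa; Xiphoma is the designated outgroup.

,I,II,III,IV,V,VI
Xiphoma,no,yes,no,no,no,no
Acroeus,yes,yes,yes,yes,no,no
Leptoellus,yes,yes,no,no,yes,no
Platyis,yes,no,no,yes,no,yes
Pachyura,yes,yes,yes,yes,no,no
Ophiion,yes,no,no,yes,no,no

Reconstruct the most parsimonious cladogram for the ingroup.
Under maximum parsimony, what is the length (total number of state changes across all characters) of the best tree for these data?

Character polarity is set by the outgroup: the derived state is whichever differs from the outgroup's state, so for II the derived state is 'no', and for the remaining characters it is 'yes'.
I (derived state 'yes') is shared by all ingroup taxa — unites the whole ingroup.
II (derived state 'no') is shared by Ophiion and Platyis — a synapomorphy uniting that clade.
Only Acroeus and Pachyura show the derived state 'yes' for III, supporting them as a clade.
Only Acroeus, Ophiion, Pachyura, and Platyis show the derived state 'yes' for IV, supporting them as a clade.
V (derived state 'yes') is unique to Leptoellus (autapomorphy; uninformative for grouping).
VI: derived state 'yes' in Platyis only — an autapomorphy, so it tells us nothing about relationships among taxa.
Most parsimonious ingroup topology: (((Acroeus,Pachyura),(Platyis,Ophiion)),Leptoellus).
Changes per character on this tree: I: 1; II: 1; III: 1; IV: 1; V: 1; VI: 1.
Total = 6.

6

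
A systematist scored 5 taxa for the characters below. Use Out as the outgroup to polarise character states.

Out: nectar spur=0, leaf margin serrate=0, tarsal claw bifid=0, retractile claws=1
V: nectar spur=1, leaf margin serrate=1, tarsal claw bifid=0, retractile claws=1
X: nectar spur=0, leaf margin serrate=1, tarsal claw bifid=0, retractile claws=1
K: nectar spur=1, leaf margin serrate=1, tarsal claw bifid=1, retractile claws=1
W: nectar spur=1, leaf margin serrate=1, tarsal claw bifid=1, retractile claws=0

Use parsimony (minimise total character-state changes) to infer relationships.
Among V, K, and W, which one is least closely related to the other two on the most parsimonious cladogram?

Character polarity is set by the outgroup: the derived state is whichever differs from the outgroup's state, so for retractile claws the derived state is '0', and for the remaining characters it is '1'.
nectar spur: derived state '1' in K, V, and W only — synapomorphy for {K, V, W}.
leaf margin serrate (derived state '1') is shared by all ingroup taxa — unites the whole ingroup.
Only K and W show the derived state '1' for tarsal claw bifid, supporting them as a clade.
retractile claws (derived state '0') is unique to W (autapomorphy; uninformative for grouping).
Most parsimonious ingroup topology: ((V,(K,W)),X).
W and K share a more recent common ancestor with each other than either does with V, so V is the least closely related of the three.

V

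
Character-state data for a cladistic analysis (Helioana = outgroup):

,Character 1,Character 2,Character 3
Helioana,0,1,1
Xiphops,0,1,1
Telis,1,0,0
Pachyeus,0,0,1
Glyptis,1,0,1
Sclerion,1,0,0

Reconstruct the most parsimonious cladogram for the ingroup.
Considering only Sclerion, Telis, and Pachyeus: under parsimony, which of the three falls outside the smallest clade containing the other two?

Character polarity is set by the outgroup: the derived state is whichever differs from the outgroup's state, so for Character 2, Character 3 the derived state is '0', and for the remaining characters it is '1'.
Only Glyptis, Sclerion, and Telis show the derived state '1' for Character 1, supporting them as a clade.
Only Glyptis, Pachyeus, Sclerion, and Telis show the derived state '0' for Character 2, supporting them as a clade.
Character 3 (derived state '0') is shared by Sclerion and Telis — a synapomorphy uniting that clade.
Most parsimonious ingroup topology: (Xiphops,(((Telis,Sclerion),Glyptis),Pachyeus)).
Sclerion and Telis share a more recent common ancestor with each other than either does with Pachyeus, so Pachyeus is the least closely related of the three.

Pachyeus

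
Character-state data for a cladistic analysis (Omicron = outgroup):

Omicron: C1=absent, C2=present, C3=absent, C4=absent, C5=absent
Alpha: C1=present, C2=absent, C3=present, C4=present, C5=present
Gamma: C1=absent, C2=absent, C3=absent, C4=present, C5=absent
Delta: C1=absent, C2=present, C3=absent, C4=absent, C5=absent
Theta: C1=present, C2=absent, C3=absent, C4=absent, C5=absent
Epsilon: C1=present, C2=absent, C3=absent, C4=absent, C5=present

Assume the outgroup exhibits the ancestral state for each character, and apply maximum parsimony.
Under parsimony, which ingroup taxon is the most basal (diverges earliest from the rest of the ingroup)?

Character polarity is set by the outgroup: the derived state is whichever differs from the outgroup's state, so for C2 the derived state is 'absent', and for the remaining characters it is 'present'.
C1 (derived state 'present') is shared by Alpha, Epsilon, and Theta — a synapomorphy uniting that clade.
C2: derived state 'absent' in Alpha, Epsilon, Gamma, and Theta only — synapomorphy for {Alpha, Epsilon, Gamma, Theta}.
C3 (derived state 'present') is unique to Alpha (autapomorphy; uninformative for grouping).
C4 groups Alpha and Gamma, which is incompatible with the clades supported by the remaining characters; treating it as convergent (homoplasy) costs fewer steps than any alternative tree.
Only Alpha and Epsilon show the derived state 'present' for C5, supporting them as a clade.
Most parsimonious ingroup topology: ((((Alpha,Epsilon),Theta),Gamma),Delta).
Delta is sister to the clade containing all other ingroup taxa, so it is the earliest-diverging (most basal) ingroup lineage.

Delta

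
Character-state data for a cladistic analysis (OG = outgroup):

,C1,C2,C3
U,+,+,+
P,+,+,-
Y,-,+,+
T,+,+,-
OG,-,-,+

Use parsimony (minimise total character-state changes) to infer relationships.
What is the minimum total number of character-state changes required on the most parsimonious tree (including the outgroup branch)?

Character polarity is set by the outgroup: the derived state is whichever differs from the outgroup's state, so for C3 the derived state is '-', and for the remaining characters it is '+'.
Only P, T, and U show the derived state '+' for C1, supporting them as a clade.
C2 (derived state '+') is shared by all ingroup taxa — unites the whole ingroup.
Only P and T show the derived state '-' for C3, supporting them as a clade.
Most parsimonious ingroup topology: ((U,(P,T)),Y).
Changes per character on this tree: C1: 1; C2: 1; C3: 1.
Total = 3.

3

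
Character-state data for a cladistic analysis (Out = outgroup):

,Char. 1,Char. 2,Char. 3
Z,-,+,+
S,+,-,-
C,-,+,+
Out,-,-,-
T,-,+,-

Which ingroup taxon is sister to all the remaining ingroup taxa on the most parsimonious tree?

S

The outgroup has state '-' for every character, so '+' is the derived state throughout.
Char. 1 (derived state '+') is unique to S (autapomorphy; uninformative for grouping).
Only C, T, and Z show the derived state '+' for Char. 2, supporting them as a clade.
Char. 3: derived state '+' in C and Z only — synapomorphy for {C, Z}.
Most parsimonious ingroup topology: ((T,(C,Z)),S).
S is sister to the clade containing all other ingroup taxa, so it is the earliest-diverging (most basal) ingroup lineage.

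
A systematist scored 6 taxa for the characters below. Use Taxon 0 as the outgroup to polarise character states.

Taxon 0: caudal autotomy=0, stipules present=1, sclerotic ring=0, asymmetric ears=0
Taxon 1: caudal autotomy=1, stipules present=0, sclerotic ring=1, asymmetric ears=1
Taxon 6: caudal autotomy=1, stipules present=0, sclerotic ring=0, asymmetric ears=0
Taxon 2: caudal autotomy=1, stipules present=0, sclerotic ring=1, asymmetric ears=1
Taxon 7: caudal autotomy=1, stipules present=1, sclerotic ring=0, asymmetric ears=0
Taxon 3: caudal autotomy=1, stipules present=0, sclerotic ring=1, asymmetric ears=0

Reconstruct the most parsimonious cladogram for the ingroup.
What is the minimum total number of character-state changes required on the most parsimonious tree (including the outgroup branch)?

Character polarity is set by the outgroup: the derived state is whichever differs from the outgroup's state, so for stipules present the derived state is '0', and for the remaining characters it is '1'.
caudal autotomy (derived state '1') is shared by all ingroup taxa — unites the whole ingroup.
stipules present: derived state '0' in Taxon 1, Taxon 2, Taxon 3, and Taxon 6 only — synapomorphy for {Taxon 1, Taxon 2, Taxon 3, Taxon 6}.
Only Taxon 1, Taxon 2, and Taxon 3 show the derived state '1' for sclerotic ring, supporting them as a clade.
Only Taxon 1 and Taxon 2 show the derived state '1' for asymmetric ears, supporting them as a clade.
Most parsimonious ingroup topology: ((((Taxon 1,Taxon 2),Taxon 3),Taxon 6),Taxon 7).
Changes per character on this tree: caudal autotomy: 1; stipules present: 1; sclerotic ring: 1; asymmetric ears: 1.
Total = 4.

4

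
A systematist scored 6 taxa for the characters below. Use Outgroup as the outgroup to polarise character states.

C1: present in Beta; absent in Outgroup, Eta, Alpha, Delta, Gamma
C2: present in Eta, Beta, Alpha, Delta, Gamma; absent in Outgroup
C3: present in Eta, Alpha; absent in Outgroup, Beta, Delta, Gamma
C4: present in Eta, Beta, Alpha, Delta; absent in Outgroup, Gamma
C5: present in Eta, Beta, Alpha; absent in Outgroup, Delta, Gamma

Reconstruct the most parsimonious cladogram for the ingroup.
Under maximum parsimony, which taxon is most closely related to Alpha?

Eta

The outgroup has state 'absent' for every character, so 'present' is the derived state throughout.
C1: derived state 'present' in Beta only — an autapomorphy, so it tells us nothing about relationships among taxa.
C2 (derived state 'present') is shared by all ingroup taxa — unites the whole ingroup.
C3 (derived state 'present') is shared by Alpha and Eta — a synapomorphy uniting that clade.
C4: derived state 'present' in Alpha, Beta, Delta, and Eta only — synapomorphy for {Alpha, Beta, Delta, Eta}.
C5: derived state 'present' in Alpha, Beta, and Eta only — synapomorphy for {Alpha, Beta, Eta}.
Most parsimonious ingroup topology: ((((Eta,Alpha),Beta),Delta),Gamma).
Alpha and Eta form a cherry on this tree, so they are sister taxa.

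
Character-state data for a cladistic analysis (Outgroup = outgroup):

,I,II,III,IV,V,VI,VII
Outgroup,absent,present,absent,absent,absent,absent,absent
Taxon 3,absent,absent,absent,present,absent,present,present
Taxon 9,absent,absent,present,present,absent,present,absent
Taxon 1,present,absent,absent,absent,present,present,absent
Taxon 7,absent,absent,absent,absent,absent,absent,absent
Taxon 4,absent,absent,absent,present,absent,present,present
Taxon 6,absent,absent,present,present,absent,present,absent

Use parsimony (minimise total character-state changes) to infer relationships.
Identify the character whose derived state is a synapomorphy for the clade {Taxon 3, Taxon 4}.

Character polarity is set by the outgroup: the derived state is whichever differs from the outgroup's state, so for II the derived state is 'absent', and for the remaining characters it is 'present'.
I (derived state 'present') is unique to Taxon 1 (autapomorphy; uninformative for grouping).
II (derived state 'absent') is shared by all ingroup taxa — unites the whole ingroup.
III: derived state 'present' in Taxon 6 and Taxon 9 only — synapomorphy for {Taxon 6, Taxon 9}.
Only Taxon 3, Taxon 4, Taxon 6, and Taxon 9 show the derived state 'present' for IV, supporting them as a clade.
V (derived state 'present') is unique to Taxon 1 (autapomorphy; uninformative for grouping).
Only Taxon 1, Taxon 3, Taxon 4, Taxon 6, and Taxon 9 show the derived state 'present' for VI, supporting them as a clade.
Only Taxon 3 and Taxon 4 show the derived state 'present' for VII, supporting them as a clade.
Most parsimonious ingroup topology: ((((Taxon 3,Taxon 4),(Taxon 9,Taxon 6)),Taxon 1),Taxon 7).
The clade {Taxon 3, Taxon 4} is supported by VII: its derived state 'present' occurs in exactly those taxa and in no other taxon (including the outgroup).

VII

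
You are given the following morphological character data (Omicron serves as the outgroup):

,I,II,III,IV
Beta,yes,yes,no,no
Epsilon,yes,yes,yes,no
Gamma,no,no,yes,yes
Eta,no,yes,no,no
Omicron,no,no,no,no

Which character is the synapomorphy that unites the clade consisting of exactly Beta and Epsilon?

I

The outgroup has state 'no' for every character, so 'yes' is the derived state throughout.
I: derived state 'yes' in Beta and Epsilon only — synapomorphy for {Beta, Epsilon}.
II (derived state 'yes') is shared by Beta, Epsilon, and Eta — a synapomorphy uniting that clade.
III groups Epsilon and Gamma, which is incompatible with the clades supported by the remaining characters; treating it as convergent (homoplasy) costs fewer steps than any alternative tree.
IV: derived state 'yes' in Gamma only — an autapomorphy, so it tells us nothing about relationships among taxa.
Most parsimonious ingroup topology: ((Eta,(Beta,Epsilon)),Gamma).
The clade {Beta, Epsilon} is supported by I: its derived state 'yes' occurs in exactly those taxa and in no other taxon (including the outgroup).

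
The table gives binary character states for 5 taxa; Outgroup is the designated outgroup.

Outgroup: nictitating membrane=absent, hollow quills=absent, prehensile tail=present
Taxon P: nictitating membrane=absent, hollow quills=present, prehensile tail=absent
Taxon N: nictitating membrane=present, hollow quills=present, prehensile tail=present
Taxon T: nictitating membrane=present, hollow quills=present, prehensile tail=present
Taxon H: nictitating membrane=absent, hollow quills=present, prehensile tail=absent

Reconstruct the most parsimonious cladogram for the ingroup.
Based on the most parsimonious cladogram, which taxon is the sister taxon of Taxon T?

Taxon N

Character polarity is set by the outgroup: the derived state is whichever differs from the outgroup's state, so for prehensile tail the derived state is 'absent', and for the remaining characters it is 'present'.
nictitating membrane: derived state 'present' in Taxon N and Taxon T only — synapomorphy for {Taxon N, Taxon T}.
hollow quills (derived state 'present') is shared by all ingroup taxa — unites the whole ingroup.
Only Taxon H and Taxon P show the derived state 'absent' for prehensile tail, supporting them as a clade.
Most parsimonious ingroup topology: ((Taxon P,Taxon H),(Taxon N,Taxon T)).
Taxon T and Taxon N form a cherry on this tree, so they are sister taxa.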